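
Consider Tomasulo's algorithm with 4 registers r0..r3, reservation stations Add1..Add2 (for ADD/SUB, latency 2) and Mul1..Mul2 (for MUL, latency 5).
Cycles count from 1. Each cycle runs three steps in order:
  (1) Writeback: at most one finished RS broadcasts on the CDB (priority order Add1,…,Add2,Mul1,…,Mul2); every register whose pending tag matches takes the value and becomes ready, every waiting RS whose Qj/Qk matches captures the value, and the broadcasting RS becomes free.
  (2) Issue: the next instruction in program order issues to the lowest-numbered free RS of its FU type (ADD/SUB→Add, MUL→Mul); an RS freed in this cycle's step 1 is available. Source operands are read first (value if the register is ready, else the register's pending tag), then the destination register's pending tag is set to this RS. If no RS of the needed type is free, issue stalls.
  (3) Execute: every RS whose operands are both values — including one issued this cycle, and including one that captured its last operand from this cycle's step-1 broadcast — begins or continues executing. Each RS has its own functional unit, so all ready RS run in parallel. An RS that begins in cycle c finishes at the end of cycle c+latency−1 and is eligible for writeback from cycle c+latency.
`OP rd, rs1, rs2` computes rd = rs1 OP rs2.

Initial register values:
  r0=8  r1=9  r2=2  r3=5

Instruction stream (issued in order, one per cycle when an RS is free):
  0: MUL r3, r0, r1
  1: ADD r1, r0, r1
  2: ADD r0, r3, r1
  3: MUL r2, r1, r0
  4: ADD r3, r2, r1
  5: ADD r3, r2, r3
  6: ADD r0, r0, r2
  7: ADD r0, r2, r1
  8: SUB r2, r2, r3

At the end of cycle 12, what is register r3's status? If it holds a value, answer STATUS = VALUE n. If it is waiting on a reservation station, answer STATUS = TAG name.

cycle 1: issue MUL r3<-Mul1 // r0:8,r1:9,r2:2,r3:Mul1
cycle 2: issue ADD r1<-Add1 // r0:8,r1:Add1,r2:2,r3:Mul1
cycle 3: issue ADD r0<-Add2 // r0:Add2,r1:Add1,r2:2,r3:Mul1
cycle 4: CDB Add1=17; issue MUL r2<-Mul2 // r0:Add2,r1:17,r2:Mul2,r3:Mul1
cycle 5: issue ADD r3<-Add1 // r0:Add2,r1:17,r2:Mul2,r3:Add1
cycle 6: CDB Mul1=72; stall // r0:Add2,r1:17,r2:Mul2,r3:Add1
cycle 7: stall // r0:Add2,r1:17,r2:Mul2,r3:Add1
cycle 8: CDB Add2=89; issue ADD r3<-Add2 // r0:89,r1:17,r2:Mul2,r3:Add2
cycle 9: stall // r0:89,r1:17,r2:Mul2,r3:Add2
cycle 10: stall // r0:89,r1:17,r2:Mul2,r3:Add2
cycle 11: stall // r0:89,r1:17,r2:Mul2,r3:Add2
cycle 12: stall // r0:89,r1:17,r2:Mul2,r3:Add2

STATUS = TAG Add2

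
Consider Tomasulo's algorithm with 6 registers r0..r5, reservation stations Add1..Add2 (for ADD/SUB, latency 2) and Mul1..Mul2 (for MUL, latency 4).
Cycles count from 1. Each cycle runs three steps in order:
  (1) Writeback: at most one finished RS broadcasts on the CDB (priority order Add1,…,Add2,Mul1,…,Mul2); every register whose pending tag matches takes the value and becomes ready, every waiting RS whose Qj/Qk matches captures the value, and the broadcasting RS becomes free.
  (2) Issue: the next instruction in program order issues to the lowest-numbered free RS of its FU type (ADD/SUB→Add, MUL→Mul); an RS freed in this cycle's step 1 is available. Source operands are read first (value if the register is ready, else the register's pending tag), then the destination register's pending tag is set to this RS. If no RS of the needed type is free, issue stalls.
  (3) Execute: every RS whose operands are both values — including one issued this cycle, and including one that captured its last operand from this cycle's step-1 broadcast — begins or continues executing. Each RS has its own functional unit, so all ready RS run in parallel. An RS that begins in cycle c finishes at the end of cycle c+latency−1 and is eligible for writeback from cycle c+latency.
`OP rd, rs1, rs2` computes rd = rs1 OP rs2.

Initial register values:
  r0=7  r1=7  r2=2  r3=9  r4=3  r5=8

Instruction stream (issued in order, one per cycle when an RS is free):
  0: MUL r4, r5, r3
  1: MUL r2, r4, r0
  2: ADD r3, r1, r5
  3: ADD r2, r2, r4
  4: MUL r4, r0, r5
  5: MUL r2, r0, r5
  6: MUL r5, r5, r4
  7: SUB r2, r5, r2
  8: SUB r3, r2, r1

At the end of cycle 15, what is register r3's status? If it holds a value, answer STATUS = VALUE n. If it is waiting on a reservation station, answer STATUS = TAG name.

cycle 1: issue MUL r4<-Mul1 // r0:7,r1:7,r2:2,r3:9,r4:Mul1,r5:8
cycle 2: issue MUL r2<-Mul2 // r0:7,r1:7,r2:Mul2,r3:9,r4:Mul1,r5:8
cycle 3: issue ADD r3<-Add1 // r0:7,r1:7,r2:Mul2,r3:Add1,r4:Mul1,r5:8
cycle 4: issue ADD r2<-Add2 // r0:7,r1:7,r2:Add2,r3:Add1,r4:Mul1,r5:8
cycle 5: CDB Add1=15; stall // r0:7,r1:7,r2:Add2,r3:15,r4:Mul1,r5:8
cycle 6: CDB Mul1=72; issue MUL r4<-Mul1 // r0:7,r1:7,r2:Add2,r3:15,r4:Mul1,r5:8
cycle 7: stall // r0:7,r1:7,r2:Add2,r3:15,r4:Mul1,r5:8
cycle 8: stall // r0:7,r1:7,r2:Add2,r3:15,r4:Mul1,r5:8
cycle 9: stall // r0:7,r1:7,r2:Add2,r3:15,r4:Mul1,r5:8
cycle 10: CDB Mul1=56; issue MUL r2<-Mul1 // r0:7,r1:7,r2:Mul1,r3:15,r4:56,r5:8
cycle 11: CDB Mul2=504; issue MUL r5<-Mul2 // r0:7,r1:7,r2:Mul1,r3:15,r4:56,r5:Mul2
cycle 12: issue SUB r2<-Add1 // r0:7,r1:7,r2:Add1,r3:15,r4:56,r5:Mul2
cycle 13: CDB Add2=576; issue SUB r3<-Add2 // r0:7,r1:7,r2:Add1,r3:Add2,r4:56,r5:Mul2
cycle 14: CDB Mul1=56 // r0:7,r1:7,r2:Add1,r3:Add2,r4:56,r5:Mul2
cycle 15: CDB Mul2=448 // r0:7,r1:7,r2:Add1,r3:Add2,r4:56,r5:448

STATUS = TAG Add2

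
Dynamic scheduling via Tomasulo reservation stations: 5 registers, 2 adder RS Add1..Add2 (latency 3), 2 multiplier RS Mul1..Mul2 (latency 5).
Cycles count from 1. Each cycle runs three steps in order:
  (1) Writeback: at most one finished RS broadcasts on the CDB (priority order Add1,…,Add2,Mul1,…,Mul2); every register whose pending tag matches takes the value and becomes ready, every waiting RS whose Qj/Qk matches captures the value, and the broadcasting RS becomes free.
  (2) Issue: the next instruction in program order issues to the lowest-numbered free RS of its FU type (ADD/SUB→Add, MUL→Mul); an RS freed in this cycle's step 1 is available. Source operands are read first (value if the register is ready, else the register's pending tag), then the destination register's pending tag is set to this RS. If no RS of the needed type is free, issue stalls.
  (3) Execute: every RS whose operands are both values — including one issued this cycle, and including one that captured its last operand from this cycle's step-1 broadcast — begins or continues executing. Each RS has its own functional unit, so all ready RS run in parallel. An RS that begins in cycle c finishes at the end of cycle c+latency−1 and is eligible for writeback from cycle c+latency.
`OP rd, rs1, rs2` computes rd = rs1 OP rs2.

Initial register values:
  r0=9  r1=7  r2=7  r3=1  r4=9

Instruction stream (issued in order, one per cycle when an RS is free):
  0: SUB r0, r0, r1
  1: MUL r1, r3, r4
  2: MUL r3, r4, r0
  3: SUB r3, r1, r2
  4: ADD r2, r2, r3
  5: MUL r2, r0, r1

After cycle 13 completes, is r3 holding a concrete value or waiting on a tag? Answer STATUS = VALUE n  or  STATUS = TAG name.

cycle 1: issue SUB r0<-Add1 // r0:Add1,r1:7,r2:7,r3:1,r4:9
cycle 2: issue MUL r1<-Mul1 // r0:Add1,r1:Mul1,r2:7,r3:1,r4:9
cycle 3: issue MUL r3<-Mul2 // r0:Add1,r1:Mul1,r2:7,r3:Mul2,r4:9
cycle 4: CDB Add1=2; issue SUB r3<-Add1 // r0:2,r1:Mul1,r2:7,r3:Add1,r4:9
cycle 5: issue ADD r2<-Add2 // r0:2,r1:Mul1,r2:Add2,r3:Add1,r4:9
cycle 6: stall // r0:2,r1:Mul1,r2:Add2,r3:Add1,r4:9
cycle 7: CDB Mul1=9; issue MUL r2<-Mul1 // r0:2,r1:9,r2:Mul1,r3:Add1,r4:9
cycle 8: - // r0:2,r1:9,r2:Mul1,r3:Add1,r4:9
cycle 9: CDB Mul2=18 // r0:2,r1:9,r2:Mul1,r3:Add1,r4:9
cycle 10: CDB Add1=2 // r0:2,r1:9,r2:Mul1,r3:2,r4:9
cycle 11: - // r0:2,r1:9,r2:Mul1,r3:2,r4:9
cycle 12: CDB Mul1=18 // r0:2,r1:9,r2:18,r3:2,r4:9
cycle 13: CDB Add2=9 // r0:2,r1:9,r2:18,r3:2,r4:9

STATUS = VALUE 2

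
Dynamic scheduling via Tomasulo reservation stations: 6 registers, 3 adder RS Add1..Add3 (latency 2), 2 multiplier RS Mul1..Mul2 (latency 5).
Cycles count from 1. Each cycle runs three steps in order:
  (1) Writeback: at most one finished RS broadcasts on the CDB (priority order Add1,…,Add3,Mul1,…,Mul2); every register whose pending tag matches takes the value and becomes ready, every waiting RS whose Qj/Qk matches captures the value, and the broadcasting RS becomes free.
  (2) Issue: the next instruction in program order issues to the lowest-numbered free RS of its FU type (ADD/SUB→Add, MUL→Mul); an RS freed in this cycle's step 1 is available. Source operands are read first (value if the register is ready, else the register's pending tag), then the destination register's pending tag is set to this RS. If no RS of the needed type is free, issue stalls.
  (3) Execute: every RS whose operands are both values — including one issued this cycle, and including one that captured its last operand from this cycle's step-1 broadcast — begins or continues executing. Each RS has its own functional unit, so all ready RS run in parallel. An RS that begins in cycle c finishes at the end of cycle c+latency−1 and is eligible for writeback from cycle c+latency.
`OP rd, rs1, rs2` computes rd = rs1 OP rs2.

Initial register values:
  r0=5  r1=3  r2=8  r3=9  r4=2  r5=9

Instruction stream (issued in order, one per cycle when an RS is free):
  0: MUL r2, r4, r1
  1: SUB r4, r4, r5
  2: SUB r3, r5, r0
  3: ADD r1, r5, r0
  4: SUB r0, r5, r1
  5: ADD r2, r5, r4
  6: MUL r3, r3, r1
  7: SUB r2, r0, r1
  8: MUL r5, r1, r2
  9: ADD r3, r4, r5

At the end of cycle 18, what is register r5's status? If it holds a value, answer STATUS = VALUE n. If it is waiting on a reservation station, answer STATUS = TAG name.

  c1: issue MUL r2<-Mul1  regs: r0:5,r1:3,r2:Mul1,r3:9,r4:2,r5:9
  c2: issue SUB r4<-Add1  regs: r0:5,r1:3,r2:Mul1,r3:9,r4:Add1,r5:9
  c3: issue SUB r3<-Add2  regs: r0:5,r1:3,r2:Mul1,r3:Add2,r4:Add1,r5:9
  c4: CDB Add1=-7; issue ADD r1<-Add1  regs: r0:5,r1:Add1,r2:Mul1,r3:Add2,r4:-7,r5:9
  c5: CDB Add2=4; issue SUB r0<-Add2  regs: r0:Add2,r1:Add1,r2:Mul1,r3:4,r4:-7,r5:9
  c6: CDB Add1=14; issue ADD r2<-Add1  regs: r0:Add2,r1:14,r2:Add1,r3:4,r4:-7,r5:9
  c7: CDB Mul1=6; issue MUL r3<-Mul1  regs: r0:Add2,r1:14,r2:Add1,r3:Mul1,r4:-7,r5:9
  c8: CDB Add1=2; issue SUB r2<-Add1  regs: r0:Add2,r1:14,r2:Add1,r3:Mul1,r4:-7,r5:9
  c9: CDB Add2=-5; issue MUL r5<-Mul2  regs: r0:-5,r1:14,r2:Add1,r3:Mul1,r4:-7,r5:Mul2
  c10: issue ADD r3<-Add2  regs: r0:-5,r1:14,r2:Add1,r3:Add2,r4:-7,r5:Mul2
  c11: CDB Add1=-19  regs: r0:-5,r1:14,r2:-19,r3:Add2,r4:-7,r5:Mul2
  c12: CDB Mul1=56  regs: r0:-5,r1:14,r2:-19,r3:Add2,r4:-7,r5:Mul2
  c13: -  regs: r0:-5,r1:14,r2:-19,r3:Add2,r4:-7,r5:Mul2
  c14: -  regs: r0:-5,r1:14,r2:-19,r3:Add2,r4:-7,r5:Mul2
  c15: -  regs: r0:-5,r1:14,r2:-19,r3:Add2,r4:-7,r5:Mul2
  c16: CDB Mul2=-266  regs: r0:-5,r1:14,r2:-19,r3:Add2,r4:-7,r5:-266
  c17: -  regs: r0:-5,r1:14,r2:-19,r3:Add2,r4:-7,r5:-266
  c18: CDB Add2=-273  regs: r0:-5,r1:14,r2:-19,r3:-273,r4:-7,r5:-266

STATUS = VALUE -266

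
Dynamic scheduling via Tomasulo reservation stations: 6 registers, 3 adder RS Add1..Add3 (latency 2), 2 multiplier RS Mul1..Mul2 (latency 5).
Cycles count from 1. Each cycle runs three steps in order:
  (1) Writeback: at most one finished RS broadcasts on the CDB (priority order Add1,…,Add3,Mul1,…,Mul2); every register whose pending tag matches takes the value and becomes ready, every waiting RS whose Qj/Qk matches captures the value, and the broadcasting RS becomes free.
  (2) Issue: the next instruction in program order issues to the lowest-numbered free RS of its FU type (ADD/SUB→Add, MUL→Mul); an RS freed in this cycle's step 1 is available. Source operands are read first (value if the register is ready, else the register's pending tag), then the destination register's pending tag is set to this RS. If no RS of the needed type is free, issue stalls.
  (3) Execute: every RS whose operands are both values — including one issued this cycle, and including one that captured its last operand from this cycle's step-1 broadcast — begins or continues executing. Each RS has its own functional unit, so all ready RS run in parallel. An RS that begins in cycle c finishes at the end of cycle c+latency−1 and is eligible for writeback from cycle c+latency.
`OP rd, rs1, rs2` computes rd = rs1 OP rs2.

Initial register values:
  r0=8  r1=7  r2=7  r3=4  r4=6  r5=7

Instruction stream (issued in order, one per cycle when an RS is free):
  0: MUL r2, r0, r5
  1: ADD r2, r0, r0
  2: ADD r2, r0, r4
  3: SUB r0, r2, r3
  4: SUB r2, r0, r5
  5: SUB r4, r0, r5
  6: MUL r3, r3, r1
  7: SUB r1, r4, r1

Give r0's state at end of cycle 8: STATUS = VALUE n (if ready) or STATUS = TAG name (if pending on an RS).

STATUS = VALUE 10

cycle 1: issue MUL r2<-Mul1 // r0:8,r1:7,r2:Mul1,r3:4,r4:6,r5:7
cycle 2: issue ADD r2<-Add1 // r0:8,r1:7,r2:Add1,r3:4,r4:6,r5:7
cycle 3: issue ADD r2<-Add2 // r0:8,r1:7,r2:Add2,r3:4,r4:6,r5:7
cycle 4: CDB Add1=16; issue SUB r0<-Add1 // r0:Add1,r1:7,r2:Add2,r3:4,r4:6,r5:7
cycle 5: CDB Add2=14; issue SUB r2<-Add2 // r0:Add1,r1:7,r2:Add2,r3:4,r4:6,r5:7
cycle 6: CDB Mul1=56; issue SUB r4<-Add3 // r0:Add1,r1:7,r2:Add2,r3:4,r4:Add3,r5:7
cycle 7: CDB Add1=10; issue MUL r3<-Mul1 // r0:10,r1:7,r2:Add2,r3:Mul1,r4:Add3,r5:7
cycle 8: issue SUB r1<-Add1 // r0:10,r1:Add1,r2:Add2,r3:Mul1,r4:Add3,r5:7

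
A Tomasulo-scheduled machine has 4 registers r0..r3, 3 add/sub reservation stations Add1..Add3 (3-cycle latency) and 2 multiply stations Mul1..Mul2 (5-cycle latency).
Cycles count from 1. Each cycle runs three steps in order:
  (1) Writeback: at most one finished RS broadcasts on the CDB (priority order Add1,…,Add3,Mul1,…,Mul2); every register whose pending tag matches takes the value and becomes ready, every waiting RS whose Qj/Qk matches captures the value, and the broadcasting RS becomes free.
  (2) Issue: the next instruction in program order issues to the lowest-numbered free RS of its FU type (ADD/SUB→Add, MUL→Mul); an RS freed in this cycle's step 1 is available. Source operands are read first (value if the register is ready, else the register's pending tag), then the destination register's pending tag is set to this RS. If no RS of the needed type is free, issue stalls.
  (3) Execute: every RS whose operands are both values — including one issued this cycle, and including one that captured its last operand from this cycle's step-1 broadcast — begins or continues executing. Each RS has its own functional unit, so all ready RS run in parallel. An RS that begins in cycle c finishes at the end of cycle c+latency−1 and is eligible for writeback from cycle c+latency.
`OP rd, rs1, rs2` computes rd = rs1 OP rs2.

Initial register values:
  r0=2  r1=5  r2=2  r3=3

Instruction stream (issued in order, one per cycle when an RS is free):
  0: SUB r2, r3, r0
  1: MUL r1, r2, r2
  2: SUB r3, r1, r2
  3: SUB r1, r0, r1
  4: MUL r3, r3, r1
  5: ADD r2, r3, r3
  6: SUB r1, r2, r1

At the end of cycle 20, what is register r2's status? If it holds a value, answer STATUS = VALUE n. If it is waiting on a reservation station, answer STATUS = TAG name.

STATUS = TAG Add3

  c1: issue SUB r2<-Add1  regs: r0:2,r1:5,r2:Add1,r3:3
  c2: issue MUL r1<-Mul1  regs: r0:2,r1:Mul1,r2:Add1,r3:3
  c3: issue SUB r3<-Add2  regs: r0:2,r1:Mul1,r2:Add1,r3:Add2
  c4: CDB Add1=1; issue SUB r1<-Add1  regs: r0:2,r1:Add1,r2:1,r3:Add2
  c5: issue MUL r3<-Mul2  regs: r0:2,r1:Add1,r2:1,r3:Mul2
  c6: issue ADD r2<-Add3  regs: r0:2,r1:Add1,r2:Add3,r3:Mul2
  c7: stall  regs: r0:2,r1:Add1,r2:Add3,r3:Mul2
  c8: stall  regs: r0:2,r1:Add1,r2:Add3,r3:Mul2
  c9: CDB Mul1=1; stall  regs: r0:2,r1:Add1,r2:Add3,r3:Mul2
  c10: stall  regs: r0:2,r1:Add1,r2:Add3,r3:Mul2
  c11: stall  regs: r0:2,r1:Add1,r2:Add3,r3:Mul2
  c12: CDB Add1=1; issue SUB r1<-Add1  regs: r0:2,r1:Add1,r2:Add3,r3:Mul2
  c13: CDB Add2=0  regs: r0:2,r1:Add1,r2:Add3,r3:Mul2
  c14: -  regs: r0:2,r1:Add1,r2:Add3,r3:Mul2
  c15: -  regs: r0:2,r1:Add1,r2:Add3,r3:Mul2
  c16: -  regs: r0:2,r1:Add1,r2:Add3,r3:Mul2
  c17: -  regs: r0:2,r1:Add1,r2:Add3,r3:Mul2
  c18: CDB Mul2=0  regs: r0:2,r1:Add1,r2:Add3,r3:0
  c19: -  regs: r0:2,r1:Add1,r2:Add3,r3:0
  c20: -  regs: r0:2,r1:Add1,r2:Add3,r3:0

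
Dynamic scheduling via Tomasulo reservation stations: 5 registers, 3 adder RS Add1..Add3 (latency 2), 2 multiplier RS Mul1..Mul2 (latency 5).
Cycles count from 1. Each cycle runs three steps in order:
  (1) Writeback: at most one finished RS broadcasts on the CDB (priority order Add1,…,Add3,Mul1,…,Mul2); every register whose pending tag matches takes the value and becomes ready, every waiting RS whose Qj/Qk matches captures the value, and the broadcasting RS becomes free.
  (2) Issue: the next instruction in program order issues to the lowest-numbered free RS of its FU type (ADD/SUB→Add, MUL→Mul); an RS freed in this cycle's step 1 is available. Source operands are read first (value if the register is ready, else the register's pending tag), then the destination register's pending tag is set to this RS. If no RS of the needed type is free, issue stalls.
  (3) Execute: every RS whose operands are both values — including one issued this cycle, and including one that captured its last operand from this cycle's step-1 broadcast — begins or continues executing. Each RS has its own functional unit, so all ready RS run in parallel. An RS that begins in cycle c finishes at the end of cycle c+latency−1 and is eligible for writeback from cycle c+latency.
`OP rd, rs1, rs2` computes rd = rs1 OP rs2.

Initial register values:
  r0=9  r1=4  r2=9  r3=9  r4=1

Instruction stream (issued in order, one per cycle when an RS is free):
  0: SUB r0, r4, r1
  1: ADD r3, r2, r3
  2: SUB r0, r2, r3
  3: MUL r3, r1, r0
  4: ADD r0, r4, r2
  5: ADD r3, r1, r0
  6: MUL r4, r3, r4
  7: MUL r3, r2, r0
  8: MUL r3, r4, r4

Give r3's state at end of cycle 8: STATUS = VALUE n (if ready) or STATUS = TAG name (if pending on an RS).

STATUS = TAG Add1

  c1: issue SUB r0<-Add1  regs: r0:Add1,r1:4,r2:9,r3:9,r4:1
  c2: issue ADD r3<-Add2  regs: r0:Add1,r1:4,r2:9,r3:Add2,r4:1
  c3: CDB Add1=-3; issue SUB r0<-Add1  regs: r0:Add1,r1:4,r2:9,r3:Add2,r4:1
  c4: CDB Add2=18; issue MUL r3<-Mul1  regs: r0:Add1,r1:4,r2:9,r3:Mul1,r4:1
  c5: issue ADD r0<-Add2  regs: r0:Add2,r1:4,r2:9,r3:Mul1,r4:1
  c6: CDB Add1=-9; issue ADD r3<-Add1  regs: r0:Add2,r1:4,r2:9,r3:Add1,r4:1
  c7: CDB Add2=10; issue MUL r4<-Mul2  regs: r0:10,r1:4,r2:9,r3:Add1,r4:Mul2
  c8: stall  regs: r0:10,r1:4,r2:9,r3:Add1,r4:Mul2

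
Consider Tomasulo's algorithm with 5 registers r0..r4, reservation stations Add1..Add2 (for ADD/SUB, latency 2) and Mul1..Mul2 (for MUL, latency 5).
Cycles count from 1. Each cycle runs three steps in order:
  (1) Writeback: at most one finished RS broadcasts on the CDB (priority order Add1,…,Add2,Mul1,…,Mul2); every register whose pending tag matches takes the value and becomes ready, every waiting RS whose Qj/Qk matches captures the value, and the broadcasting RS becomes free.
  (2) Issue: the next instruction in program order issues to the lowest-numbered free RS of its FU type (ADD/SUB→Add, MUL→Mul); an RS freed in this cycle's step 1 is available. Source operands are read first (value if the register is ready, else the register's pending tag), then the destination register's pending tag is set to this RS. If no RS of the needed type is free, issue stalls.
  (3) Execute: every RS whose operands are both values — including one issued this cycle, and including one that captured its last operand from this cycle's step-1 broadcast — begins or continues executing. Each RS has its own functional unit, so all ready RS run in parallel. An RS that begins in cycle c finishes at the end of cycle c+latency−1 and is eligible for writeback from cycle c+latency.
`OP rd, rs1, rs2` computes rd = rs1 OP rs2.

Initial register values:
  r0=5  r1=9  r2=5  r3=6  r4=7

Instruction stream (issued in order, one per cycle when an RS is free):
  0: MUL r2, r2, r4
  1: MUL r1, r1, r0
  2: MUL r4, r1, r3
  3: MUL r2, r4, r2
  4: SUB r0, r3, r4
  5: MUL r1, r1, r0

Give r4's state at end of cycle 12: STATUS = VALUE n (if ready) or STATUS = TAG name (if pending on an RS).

cycle 1: issue MUL r2<-Mul1 // r0:5,r1:9,r2:Mul1,r3:6,r4:7
cycle 2: issue MUL r1<-Mul2 // r0:5,r1:Mul2,r2:Mul1,r3:6,r4:7
cycle 3: stall // r0:5,r1:Mul2,r2:Mul1,r3:6,r4:7
cycle 4: stall // r0:5,r1:Mul2,r2:Mul1,r3:6,r4:7
cycle 5: stall // r0:5,r1:Mul2,r2:Mul1,r3:6,r4:7
cycle 6: CDB Mul1=35; issue MUL r4<-Mul1 // r0:5,r1:Mul2,r2:35,r3:6,r4:Mul1
cycle 7: CDB Mul2=45; issue MUL r2<-Mul2 // r0:5,r1:45,r2:Mul2,r3:6,r4:Mul1
cycle 8: issue SUB r0<-Add1 // r0:Add1,r1:45,r2:Mul2,r3:6,r4:Mul1
cycle 9: stall // r0:Add1,r1:45,r2:Mul2,r3:6,r4:Mul1
cycle 10: stall // r0:Add1,r1:45,r2:Mul2,r3:6,r4:Mul1
cycle 11: stall // r0:Add1,r1:45,r2:Mul2,r3:6,r4:Mul1
cycle 12: CDB Mul1=270; issue MUL r1<-Mul1 // r0:Add1,r1:Mul1,r2:Mul2,r3:6,r4:270

STATUS = VALUE 270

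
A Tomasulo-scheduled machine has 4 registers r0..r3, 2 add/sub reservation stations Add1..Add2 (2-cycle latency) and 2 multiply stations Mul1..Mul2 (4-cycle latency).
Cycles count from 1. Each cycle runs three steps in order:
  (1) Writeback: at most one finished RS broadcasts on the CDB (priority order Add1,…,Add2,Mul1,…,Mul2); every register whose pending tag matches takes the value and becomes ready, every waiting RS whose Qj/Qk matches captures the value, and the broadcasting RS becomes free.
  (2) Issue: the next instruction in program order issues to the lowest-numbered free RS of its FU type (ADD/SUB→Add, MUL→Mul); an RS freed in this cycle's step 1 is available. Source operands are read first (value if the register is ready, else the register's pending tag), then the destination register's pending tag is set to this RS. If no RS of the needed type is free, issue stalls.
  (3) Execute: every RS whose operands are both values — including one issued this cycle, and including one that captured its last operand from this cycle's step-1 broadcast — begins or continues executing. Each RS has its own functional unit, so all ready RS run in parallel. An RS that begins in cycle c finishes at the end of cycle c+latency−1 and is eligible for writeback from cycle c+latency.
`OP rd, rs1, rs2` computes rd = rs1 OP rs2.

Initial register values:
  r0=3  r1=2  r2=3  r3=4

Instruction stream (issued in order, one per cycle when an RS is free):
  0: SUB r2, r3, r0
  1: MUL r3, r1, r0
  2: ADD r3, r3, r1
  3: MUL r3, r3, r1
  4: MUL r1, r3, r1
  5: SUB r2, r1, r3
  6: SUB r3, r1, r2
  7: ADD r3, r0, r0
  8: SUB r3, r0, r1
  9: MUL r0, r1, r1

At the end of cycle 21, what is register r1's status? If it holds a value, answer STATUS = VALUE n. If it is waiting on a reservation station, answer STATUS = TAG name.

cycle 1: issue SUB r2<-Add1 // r0:3,r1:2,r2:Add1,r3:4
cycle 2: issue MUL r3<-Mul1 // r0:3,r1:2,r2:Add1,r3:Mul1
cycle 3: CDB Add1=1; issue ADD r3<-Add1 // r0:3,r1:2,r2:1,r3:Add1
cycle 4: issue MUL r3<-Mul2 // r0:3,r1:2,r2:1,r3:Mul2
cycle 5: stall // r0:3,r1:2,r2:1,r3:Mul2
cycle 6: CDB Mul1=6; issue MUL r1<-Mul1 // r0:3,r1:Mul1,r2:1,r3:Mul2
cycle 7: issue SUB r2<-Add2 // r0:3,r1:Mul1,r2:Add2,r3:Mul2
cycle 8: CDB Add1=8; issue SUB r3<-Add1 // r0:3,r1:Mul1,r2:Add2,r3:Add1
cycle 9: stall // r0:3,r1:Mul1,r2:Add2,r3:Add1
cycle 10: stall // r0:3,r1:Mul1,r2:Add2,r3:Add1
cycle 11: stall // r0:3,r1:Mul1,r2:Add2,r3:Add1
cycle 12: CDB Mul2=16; stall // r0:3,r1:Mul1,r2:Add2,r3:Add1
cycle 13: stall // r0:3,r1:Mul1,r2:Add2,r3:Add1
cycle 14: stall // r0:3,r1:Mul1,r2:Add2,r3:Add1
cycle 15: stall // r0:3,r1:Mul1,r2:Add2,r3:Add1
cycle 16: CDB Mul1=32; stall // r0:3,r1:32,r2:Add2,r3:Add1
cycle 17: stall // r0:3,r1:32,r2:Add2,r3:Add1
cycle 18: CDB Add2=16; issue ADD r3<-Add2 // r0:3,r1:32,r2:16,r3:Add2
cycle 19: stall // r0:3,r1:32,r2:16,r3:Add2
cycle 20: CDB Add1=16; issue SUB r3<-Add1 // r0:3,r1:32,r2:16,r3:Add1
cycle 21: CDB Add2=6; issue MUL r0<-Mul1 // r0:Mul1,r1:32,r2:16,r3:Add1

STATUS = VALUE 32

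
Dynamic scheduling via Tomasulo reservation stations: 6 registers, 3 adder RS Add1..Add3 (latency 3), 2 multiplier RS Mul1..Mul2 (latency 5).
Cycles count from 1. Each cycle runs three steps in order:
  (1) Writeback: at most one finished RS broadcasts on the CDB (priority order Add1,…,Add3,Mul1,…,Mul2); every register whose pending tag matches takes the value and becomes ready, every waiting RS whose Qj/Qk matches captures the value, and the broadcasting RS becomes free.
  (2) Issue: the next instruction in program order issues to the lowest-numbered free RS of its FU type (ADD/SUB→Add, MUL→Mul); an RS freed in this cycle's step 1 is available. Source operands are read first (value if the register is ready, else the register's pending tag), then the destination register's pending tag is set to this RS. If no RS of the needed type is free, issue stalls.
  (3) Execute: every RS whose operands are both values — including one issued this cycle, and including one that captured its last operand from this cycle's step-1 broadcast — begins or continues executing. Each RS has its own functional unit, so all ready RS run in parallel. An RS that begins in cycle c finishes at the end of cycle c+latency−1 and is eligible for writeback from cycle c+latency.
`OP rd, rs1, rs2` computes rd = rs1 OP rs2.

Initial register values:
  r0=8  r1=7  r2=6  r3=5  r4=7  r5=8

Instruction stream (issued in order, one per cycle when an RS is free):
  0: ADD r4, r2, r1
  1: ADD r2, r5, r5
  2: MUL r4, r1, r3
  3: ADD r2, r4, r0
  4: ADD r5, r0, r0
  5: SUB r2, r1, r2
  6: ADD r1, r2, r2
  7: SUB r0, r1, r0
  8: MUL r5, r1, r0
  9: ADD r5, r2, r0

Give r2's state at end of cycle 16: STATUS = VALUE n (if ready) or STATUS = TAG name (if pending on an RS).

c1: issue ADD r4<-Add1 | r0:8,r1:7,r2:6,r3:5,r4:Add1,r5:8
c2: issue ADD r2<-Add2 | r0:8,r1:7,r2:Add2,r3:5,r4:Add1,r5:8
c3: issue MUL r4<-Mul1 | r0:8,r1:7,r2:Add2,r3:5,r4:Mul1,r5:8
c4: CDB Add1=13; issue ADD r2<-Add1 | r0:8,r1:7,r2:Add1,r3:5,r4:Mul1,r5:8
c5: CDB Add2=16; issue ADD r5<-Add2 | r0:8,r1:7,r2:Add1,r3:5,r4:Mul1,r5:Add2
c6: issue SUB r2<-Add3 | r0:8,r1:7,r2:Add3,r3:5,r4:Mul1,r5:Add2
c7: stall | r0:8,r1:7,r2:Add3,r3:5,r4:Mul1,r5:Add2
c8: CDB Add2=16; issue ADD r1<-Add2 | r0:8,r1:Add2,r2:Add3,r3:5,r4:Mul1,r5:16
c9: CDB Mul1=35; stall | r0:8,r1:Add2,r2:Add3,r3:5,r4:35,r5:16
c10: stall | r0:8,r1:Add2,r2:Add3,r3:5,r4:35,r5:16
c11: stall | r0:8,r1:Add2,r2:Add3,r3:5,r4:35,r5:16
c12: CDB Add1=43; issue SUB r0<-Add1 | r0:Add1,r1:Add2,r2:Add3,r3:5,r4:35,r5:16
c13: issue MUL r5<-Mul1 | r0:Add1,r1:Add2,r2:Add3,r3:5,r4:35,r5:Mul1
c14: stall | r0:Add1,r1:Add2,r2:Add3,r3:5,r4:35,r5:Mul1
c15: CDB Add3=-36; issue ADD r5<-Add3 | r0:Add1,r1:Add2,r2:-36,r3:5,r4:35,r5:Add3
c16: - | r0:Add1,r1:Add2,r2:-36,r3:5,r4:35,r5:Add3

STATUS = VALUE -36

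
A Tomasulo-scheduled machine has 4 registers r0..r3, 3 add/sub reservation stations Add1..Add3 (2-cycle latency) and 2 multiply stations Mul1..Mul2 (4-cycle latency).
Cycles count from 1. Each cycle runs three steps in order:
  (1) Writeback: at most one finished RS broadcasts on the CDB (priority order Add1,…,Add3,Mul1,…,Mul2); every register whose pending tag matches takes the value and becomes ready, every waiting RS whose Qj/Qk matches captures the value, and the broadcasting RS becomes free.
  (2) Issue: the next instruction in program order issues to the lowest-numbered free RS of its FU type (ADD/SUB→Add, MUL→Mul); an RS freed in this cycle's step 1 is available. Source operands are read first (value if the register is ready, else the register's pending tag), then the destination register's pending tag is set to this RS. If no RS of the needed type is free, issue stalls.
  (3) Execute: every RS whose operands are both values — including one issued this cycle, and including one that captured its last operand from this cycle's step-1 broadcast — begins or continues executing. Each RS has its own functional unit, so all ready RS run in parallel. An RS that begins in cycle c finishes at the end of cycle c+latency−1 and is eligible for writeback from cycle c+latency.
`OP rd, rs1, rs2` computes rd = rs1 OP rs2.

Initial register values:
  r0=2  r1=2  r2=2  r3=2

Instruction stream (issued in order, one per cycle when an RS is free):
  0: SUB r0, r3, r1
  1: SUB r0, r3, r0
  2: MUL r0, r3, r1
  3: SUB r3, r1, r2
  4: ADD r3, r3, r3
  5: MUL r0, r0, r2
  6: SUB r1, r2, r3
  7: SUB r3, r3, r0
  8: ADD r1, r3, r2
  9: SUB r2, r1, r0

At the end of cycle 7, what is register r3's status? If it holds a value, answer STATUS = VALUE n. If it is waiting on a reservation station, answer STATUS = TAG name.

  c1: issue SUB r0<-Add1  regs: r0:Add1,r1:2,r2:2,r3:2
  c2: issue SUB r0<-Add2  regs: r0:Add2,r1:2,r2:2,r3:2
  c3: CDB Add1=0; issue MUL r0<-Mul1  regs: r0:Mul1,r1:2,r2:2,r3:2
  c4: issue SUB r3<-Add1  regs: r0:Mul1,r1:2,r2:2,r3:Add1
  c5: CDB Add2=2; issue ADD r3<-Add2  regs: r0:Mul1,r1:2,r2:2,r3:Add2
  c6: CDB Add1=0; issue MUL r0<-Mul2  regs: r0:Mul2,r1:2,r2:2,r3:Add2
  c7: CDB Mul1=4; issue SUB r1<-Add1  regs: r0:Mul2,r1:Add1,r2:2,r3:Add2

STATUS = TAG Add2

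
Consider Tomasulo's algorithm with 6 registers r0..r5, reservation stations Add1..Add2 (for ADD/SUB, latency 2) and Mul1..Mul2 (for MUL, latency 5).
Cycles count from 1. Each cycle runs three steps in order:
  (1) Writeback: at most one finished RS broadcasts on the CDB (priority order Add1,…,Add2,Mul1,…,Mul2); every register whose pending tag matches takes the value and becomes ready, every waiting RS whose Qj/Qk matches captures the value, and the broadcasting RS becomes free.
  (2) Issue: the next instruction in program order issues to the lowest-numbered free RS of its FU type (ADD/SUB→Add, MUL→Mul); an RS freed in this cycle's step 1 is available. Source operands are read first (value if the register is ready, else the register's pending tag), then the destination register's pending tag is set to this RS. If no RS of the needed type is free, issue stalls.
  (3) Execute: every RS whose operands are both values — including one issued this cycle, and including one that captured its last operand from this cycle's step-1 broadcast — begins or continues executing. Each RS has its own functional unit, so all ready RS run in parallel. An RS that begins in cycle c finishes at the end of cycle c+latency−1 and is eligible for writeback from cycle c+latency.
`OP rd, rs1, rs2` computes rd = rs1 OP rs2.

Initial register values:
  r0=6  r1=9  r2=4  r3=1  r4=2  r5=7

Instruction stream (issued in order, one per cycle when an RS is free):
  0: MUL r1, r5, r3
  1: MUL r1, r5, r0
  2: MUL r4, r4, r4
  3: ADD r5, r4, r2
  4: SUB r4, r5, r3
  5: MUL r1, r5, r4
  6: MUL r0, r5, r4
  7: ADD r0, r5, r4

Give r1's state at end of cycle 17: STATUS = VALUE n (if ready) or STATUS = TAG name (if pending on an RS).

  c1: issue MUL r1<-Mul1  regs: r0:6,r1:Mul1,r2:4,r3:1,r4:2,r5:7
  c2: issue MUL r1<-Mul2  regs: r0:6,r1:Mul2,r2:4,r3:1,r4:2,r5:7
  c3: stall  regs: r0:6,r1:Mul2,r2:4,r3:1,r4:2,r5:7
  c4: stall  regs: r0:6,r1:Mul2,r2:4,r3:1,r4:2,r5:7
  c5: stall  regs: r0:6,r1:Mul2,r2:4,r3:1,r4:2,r5:7
  c6: CDB Mul1=7; issue MUL r4<-Mul1  regs: r0:6,r1:Mul2,r2:4,r3:1,r4:Mul1,r5:7
  c7: CDB Mul2=42; issue ADD r5<-Add1  regs: r0:6,r1:42,r2:4,r3:1,r4:Mul1,r5:Add1
  c8: issue SUB r4<-Add2  regs: r0:6,r1:42,r2:4,r3:1,r4:Add2,r5:Add1
  c9: issue MUL r1<-Mul2  regs: r0:6,r1:Mul2,r2:4,r3:1,r4:Add2,r5:Add1
  c10: stall  regs: r0:6,r1:Mul2,r2:4,r3:1,r4:Add2,r5:Add1
  c11: CDB Mul1=4; issue MUL r0<-Mul1  regs: r0:Mul1,r1:Mul2,r2:4,r3:1,r4:Add2,r5:Add1
  c12: stall  regs: r0:Mul1,r1:Mul2,r2:4,r3:1,r4:Add2,r5:Add1
  c13: CDB Add1=8; issue ADD r0<-Add1  regs: r0:Add1,r1:Mul2,r2:4,r3:1,r4:Add2,r5:8
  c14: -  regs: r0:Add1,r1:Mul2,r2:4,r3:1,r4:Add2,r5:8
  c15: CDB Add2=7  regs: r0:Add1,r1:Mul2,r2:4,r3:1,r4:7,r5:8
  c16: -  regs: r0:Add1,r1:Mul2,r2:4,r3:1,r4:7,r5:8
  c17: CDB Add1=15  regs: r0:15,r1:Mul2,r2:4,r3:1,r4:7,r5:8

STATUS = TAG Mul2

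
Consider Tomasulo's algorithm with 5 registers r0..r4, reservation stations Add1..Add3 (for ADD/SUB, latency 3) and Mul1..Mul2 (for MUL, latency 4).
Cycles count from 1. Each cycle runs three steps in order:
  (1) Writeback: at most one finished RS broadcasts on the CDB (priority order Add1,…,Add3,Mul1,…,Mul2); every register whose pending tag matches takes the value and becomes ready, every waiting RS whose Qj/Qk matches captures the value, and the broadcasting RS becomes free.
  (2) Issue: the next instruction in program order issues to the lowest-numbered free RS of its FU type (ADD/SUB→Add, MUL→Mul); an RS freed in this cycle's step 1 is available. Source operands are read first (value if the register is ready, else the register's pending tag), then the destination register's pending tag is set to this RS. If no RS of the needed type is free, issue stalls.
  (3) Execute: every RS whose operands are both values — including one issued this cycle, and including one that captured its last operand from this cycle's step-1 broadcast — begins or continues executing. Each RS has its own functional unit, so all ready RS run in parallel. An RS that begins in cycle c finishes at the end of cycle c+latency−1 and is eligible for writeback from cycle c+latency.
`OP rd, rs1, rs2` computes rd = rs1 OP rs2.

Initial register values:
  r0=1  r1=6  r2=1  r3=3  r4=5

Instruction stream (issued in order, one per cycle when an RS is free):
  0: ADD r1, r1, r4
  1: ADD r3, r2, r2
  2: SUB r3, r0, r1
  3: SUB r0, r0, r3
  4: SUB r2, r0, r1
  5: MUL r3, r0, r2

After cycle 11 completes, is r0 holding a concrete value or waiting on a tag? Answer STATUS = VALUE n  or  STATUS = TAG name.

  c1: issue ADD r1<-Add1  regs: r0:1,r1:Add1,r2:1,r3:3,r4:5
  c2: issue ADD r3<-Add2  regs: r0:1,r1:Add1,r2:1,r3:Add2,r4:5
  c3: issue SUB r3<-Add3  regs: r0:1,r1:Add1,r2:1,r3:Add3,r4:5
  c4: CDB Add1=11; issue SUB r0<-Add1  regs: r0:Add1,r1:11,r2:1,r3:Add3,r4:5
  c5: CDB Add2=2; issue SUB r2<-Add2  regs: r0:Add1,r1:11,r2:Add2,r3:Add3,r4:5
  c6: issue MUL r3<-Mul1  regs: r0:Add1,r1:11,r2:Add2,r3:Mul1,r4:5
  c7: CDB Add3=-10  regs: r0:Add1,r1:11,r2:Add2,r3:Mul1,r4:5
  c8: -  regs: r0:Add1,r1:11,r2:Add2,r3:Mul1,r4:5
  c9: -  regs: r0:Add1,r1:11,r2:Add2,r3:Mul1,r4:5
  c10: CDB Add1=11  regs: r0:11,r1:11,r2:Add2,r3:Mul1,r4:5
  c11: -  regs: r0:11,r1:11,r2:Add2,r3:Mul1,r4:5

STATUS = VALUE 11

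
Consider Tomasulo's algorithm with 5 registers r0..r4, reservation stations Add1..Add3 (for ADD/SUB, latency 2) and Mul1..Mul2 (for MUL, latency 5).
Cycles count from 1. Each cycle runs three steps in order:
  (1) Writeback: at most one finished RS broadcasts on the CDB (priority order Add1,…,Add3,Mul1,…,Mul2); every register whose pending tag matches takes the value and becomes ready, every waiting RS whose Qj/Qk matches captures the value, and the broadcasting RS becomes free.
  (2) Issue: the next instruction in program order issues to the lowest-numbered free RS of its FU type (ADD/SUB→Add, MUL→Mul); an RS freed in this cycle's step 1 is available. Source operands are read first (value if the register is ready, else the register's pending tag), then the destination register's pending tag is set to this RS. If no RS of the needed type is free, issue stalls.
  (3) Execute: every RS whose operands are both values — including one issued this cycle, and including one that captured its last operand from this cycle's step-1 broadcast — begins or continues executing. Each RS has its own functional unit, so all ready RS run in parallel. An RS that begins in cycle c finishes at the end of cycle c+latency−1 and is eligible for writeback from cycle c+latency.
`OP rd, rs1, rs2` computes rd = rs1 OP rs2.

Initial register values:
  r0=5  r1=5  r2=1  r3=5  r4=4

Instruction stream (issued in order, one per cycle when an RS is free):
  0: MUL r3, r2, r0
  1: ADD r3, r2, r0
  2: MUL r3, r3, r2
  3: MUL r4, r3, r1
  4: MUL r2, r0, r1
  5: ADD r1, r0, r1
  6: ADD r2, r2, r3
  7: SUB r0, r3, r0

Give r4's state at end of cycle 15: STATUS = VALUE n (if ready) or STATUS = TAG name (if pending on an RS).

STATUS = VALUE 30

c1: issue MUL r3<-Mul1 | r0:5,r1:5,r2:1,r3:Mul1,r4:4
c2: issue ADD r3<-Add1 | r0:5,r1:5,r2:1,r3:Add1,r4:4
c3: issue MUL r3<-Mul2 | r0:5,r1:5,r2:1,r3:Mul2,r4:4
c4: CDB Add1=6; stall | r0:5,r1:5,r2:1,r3:Mul2,r4:4
c5: stall | r0:5,r1:5,r2:1,r3:Mul2,r4:4
c6: CDB Mul1=5; issue MUL r4<-Mul1 | r0:5,r1:5,r2:1,r3:Mul2,r4:Mul1
c7: stall | r0:5,r1:5,r2:1,r3:Mul2,r4:Mul1
c8: stall | r0:5,r1:5,r2:1,r3:Mul2,r4:Mul1
c9: CDB Mul2=6; issue MUL r2<-Mul2 | r0:5,r1:5,r2:Mul2,r3:6,r4:Mul1
c10: issue ADD r1<-Add1 | r0:5,r1:Add1,r2:Mul2,r3:6,r4:Mul1
c11: issue ADD r2<-Add2 | r0:5,r1:Add1,r2:Add2,r3:6,r4:Mul1
c12: CDB Add1=10; issue SUB r0<-Add1 | r0:Add1,r1:10,r2:Add2,r3:6,r4:Mul1
c13: - | r0:Add1,r1:10,r2:Add2,r3:6,r4:Mul1
c14: CDB Add1=1 | r0:1,r1:10,r2:Add2,r3:6,r4:Mul1
c15: CDB Mul1=30 | r0:1,r1:10,r2:Add2,r3:6,r4:30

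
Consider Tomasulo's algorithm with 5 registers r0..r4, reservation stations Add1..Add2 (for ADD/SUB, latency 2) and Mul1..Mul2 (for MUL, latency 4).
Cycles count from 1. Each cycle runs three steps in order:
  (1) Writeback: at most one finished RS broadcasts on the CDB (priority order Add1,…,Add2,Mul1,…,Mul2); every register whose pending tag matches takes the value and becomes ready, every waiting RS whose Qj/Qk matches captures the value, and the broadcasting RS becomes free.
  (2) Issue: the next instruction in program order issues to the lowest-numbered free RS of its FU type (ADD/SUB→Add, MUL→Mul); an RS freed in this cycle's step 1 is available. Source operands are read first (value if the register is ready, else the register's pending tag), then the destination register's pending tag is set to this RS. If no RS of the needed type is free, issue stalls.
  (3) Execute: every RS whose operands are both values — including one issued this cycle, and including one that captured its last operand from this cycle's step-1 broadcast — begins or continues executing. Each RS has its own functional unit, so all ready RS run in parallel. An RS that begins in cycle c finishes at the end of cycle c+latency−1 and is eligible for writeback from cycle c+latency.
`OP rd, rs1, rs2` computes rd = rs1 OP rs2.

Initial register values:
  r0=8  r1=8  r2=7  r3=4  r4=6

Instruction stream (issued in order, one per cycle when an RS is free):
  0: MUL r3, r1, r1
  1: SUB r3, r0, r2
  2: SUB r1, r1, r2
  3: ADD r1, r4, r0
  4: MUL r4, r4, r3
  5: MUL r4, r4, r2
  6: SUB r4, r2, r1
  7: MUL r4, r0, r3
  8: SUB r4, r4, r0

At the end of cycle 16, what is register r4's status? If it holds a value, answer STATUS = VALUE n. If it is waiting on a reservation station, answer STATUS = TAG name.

  c1: issue MUL r3<-Mul1  regs: r0:8,r1:8,r2:7,r3:Mul1,r4:6
  c2: issue SUB r3<-Add1  regs: r0:8,r1:8,r2:7,r3:Add1,r4:6
  c3: issue SUB r1<-Add2  regs: r0:8,r1:Add2,r2:7,r3:Add1,r4:6
  c4: CDB Add1=1; issue ADD r1<-Add1  regs: r0:8,r1:Add1,r2:7,r3:1,r4:6
  c5: CDB Add2=1; issue MUL r4<-Mul2  regs: r0:8,r1:Add1,r2:7,r3:1,r4:Mul2
  c6: CDB Add1=14; stall  regs: r0:8,r1:14,r2:7,r3:1,r4:Mul2
  c7: CDB Mul1=64; issue MUL r4<-Mul1  regs: r0:8,r1:14,r2:7,r3:1,r4:Mul1
  c8: issue SUB r4<-Add1  regs: r0:8,r1:14,r2:7,r3:1,r4:Add1
  c9: CDB Mul2=6; issue MUL r4<-Mul2  regs: r0:8,r1:14,r2:7,r3:1,r4:Mul2
  c10: CDB Add1=-7; issue SUB r4<-Add1  regs: r0:8,r1:14,r2:7,r3:1,r4:Add1
  c11: -  regs: r0:8,r1:14,r2:7,r3:1,r4:Add1
  c12: -  regs: r0:8,r1:14,r2:7,r3:1,r4:Add1
  c13: CDB Mul1=42  regs: r0:8,r1:14,r2:7,r3:1,r4:Add1
  c14: CDB Mul2=8  regs: r0:8,r1:14,r2:7,r3:1,r4:Add1
  c15: -  regs: r0:8,r1:14,r2:7,r3:1,r4:Add1
  c16: CDB Add1=0  regs: r0:8,r1:14,r2:7,r3:1,r4:0

STATUS = VALUE 0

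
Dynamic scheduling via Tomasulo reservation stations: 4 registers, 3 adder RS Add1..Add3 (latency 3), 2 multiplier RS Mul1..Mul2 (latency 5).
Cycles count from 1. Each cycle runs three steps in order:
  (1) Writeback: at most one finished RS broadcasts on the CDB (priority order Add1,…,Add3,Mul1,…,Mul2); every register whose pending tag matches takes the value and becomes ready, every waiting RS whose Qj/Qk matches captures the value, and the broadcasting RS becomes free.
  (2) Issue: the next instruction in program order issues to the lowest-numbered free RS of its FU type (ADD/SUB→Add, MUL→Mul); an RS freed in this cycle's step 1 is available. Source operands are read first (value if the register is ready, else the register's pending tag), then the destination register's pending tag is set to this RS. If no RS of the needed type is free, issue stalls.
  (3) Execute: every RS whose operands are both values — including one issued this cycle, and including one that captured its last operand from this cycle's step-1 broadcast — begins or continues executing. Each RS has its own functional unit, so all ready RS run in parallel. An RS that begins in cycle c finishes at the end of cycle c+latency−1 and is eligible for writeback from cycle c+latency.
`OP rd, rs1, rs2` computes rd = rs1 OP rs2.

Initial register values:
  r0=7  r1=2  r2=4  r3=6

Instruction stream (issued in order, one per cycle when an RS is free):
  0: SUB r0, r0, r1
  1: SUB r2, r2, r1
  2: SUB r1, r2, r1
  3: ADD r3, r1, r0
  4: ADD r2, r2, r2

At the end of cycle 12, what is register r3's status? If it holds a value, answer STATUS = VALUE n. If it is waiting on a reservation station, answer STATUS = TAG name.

c1: issue SUB r0<-Add1 | r0:Add1,r1:2,r2:4,r3:6
c2: issue SUB r2<-Add2 | r0:Add1,r1:2,r2:Add2,r3:6
c3: issue SUB r1<-Add3 | r0:Add1,r1:Add3,r2:Add2,r3:6
c4: CDB Add1=5; issue ADD r3<-Add1 | r0:5,r1:Add3,r2:Add2,r3:Add1
c5: CDB Add2=2; issue ADD r2<-Add2 | r0:5,r1:Add3,r2:Add2,r3:Add1
c6: - | r0:5,r1:Add3,r2:Add2,r3:Add1
c7: - | r0:5,r1:Add3,r2:Add2,r3:Add1
c8: CDB Add2=4 | r0:5,r1:Add3,r2:4,r3:Add1
c9: CDB Add3=0 | r0:5,r1:0,r2:4,r3:Add1
c10: - | r0:5,r1:0,r2:4,r3:Add1
c11: - | r0:5,r1:0,r2:4,r3:Add1
c12: CDB Add1=5 | r0:5,r1:0,r2:4,r3:5

STATUS = VALUE 5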